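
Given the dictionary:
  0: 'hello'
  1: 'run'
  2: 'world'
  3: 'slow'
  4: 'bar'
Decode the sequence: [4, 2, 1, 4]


Look up each index in the dictionary:
  4 -> 'bar'
  2 -> 'world'
  1 -> 'run'
  4 -> 'bar'

Decoded: "bar world run bar"


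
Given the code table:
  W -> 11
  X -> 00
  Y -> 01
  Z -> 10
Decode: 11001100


Decoding:
11 -> W
00 -> X
11 -> W
00 -> X


Result: WXWX


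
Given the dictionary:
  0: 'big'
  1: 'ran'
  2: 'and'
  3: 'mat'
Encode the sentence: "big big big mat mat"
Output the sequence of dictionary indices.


Look up each word in the dictionary:
  'big' -> 0
  'big' -> 0
  'big' -> 0
  'mat' -> 3
  'mat' -> 3

Encoded: [0, 0, 0, 3, 3]


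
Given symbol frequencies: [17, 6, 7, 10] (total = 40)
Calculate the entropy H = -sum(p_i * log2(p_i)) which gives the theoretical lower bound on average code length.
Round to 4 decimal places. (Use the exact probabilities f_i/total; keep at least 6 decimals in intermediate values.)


Per-symbol terms -p_i * log2(p_i) with p_i = f_i/40:
  p = 17/40 = 0.425000: log2(p) = -1.234465, -p*log2(p) = 0.524648
  p = 6/40 = 0.150000: log2(p) = -2.736966, -p*log2(p) = 0.410545
  p = 7/40 = 0.175000: log2(p) = -2.514573, -p*log2(p) = 0.440050
  p = 10/40 = 0.250000: log2(p) = -2.000000, -p*log2(p) = 0.500000
H = 0.524648 + 0.410545 + 0.440050 + 0.500000 = 1.875243

H = 1.8752 bits/symbol


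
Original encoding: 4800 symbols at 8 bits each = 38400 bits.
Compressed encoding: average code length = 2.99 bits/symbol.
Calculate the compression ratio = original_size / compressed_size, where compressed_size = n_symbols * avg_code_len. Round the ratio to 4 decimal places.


original_size = n_symbols * orig_bits = 4800 * 8 = 38400 bits
compressed_size = n_symbols * avg_code_len = 4800 * 2.99 = 14352.0 bits
ratio = original_size / compressed_size = 38400 / 14352.0 = 2.6756

Compression ratio = 2.6756


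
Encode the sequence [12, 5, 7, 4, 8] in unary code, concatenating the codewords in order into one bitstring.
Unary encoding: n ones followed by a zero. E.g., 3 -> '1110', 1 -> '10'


Encode each number as n ones followed by a terminating 0:
  12 -> 1111111111110 (13 bits)
  5 -> 111110 (6 bits)
  7 -> 11111110 (8 bits)
  4 -> 11110 (5 bits)
  8 -> 111111110 (9 bits)
Total length = 13 + 6 + 8 + 5 + 9 = 41 bits.

Unary([12, 5, 7, 4, 8]) = 11111111111101111101111111011110111111110 (41 bits)


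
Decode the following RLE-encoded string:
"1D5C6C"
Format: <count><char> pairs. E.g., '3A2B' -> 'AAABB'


Expanding each <count><char> pair:
  1D -> 'D'
  5C -> 'CCCCC'
  6C -> 'CCCCCC'

Decoded = DCCCCCCCCCCC


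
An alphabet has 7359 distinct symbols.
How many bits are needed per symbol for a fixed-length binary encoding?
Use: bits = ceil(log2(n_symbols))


log2(7359) = 12.8453
Bracket: 2^12 = 4096 < 7359 <= 2^13 = 8192
So ceil(log2(7359)) = 13

bits = ceil(log2(7359)) = ceil(12.8453) = 13 bits


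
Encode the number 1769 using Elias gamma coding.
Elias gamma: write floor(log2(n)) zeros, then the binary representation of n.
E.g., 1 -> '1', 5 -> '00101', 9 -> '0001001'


num_bits = floor(log2(1769)) + 1 = 11
leading_zeros = num_bits - 1 = 10
binary(1769) = 11011101001

Elias gamma(1769) = '0000000000' + '11011101001' = 000000000011011101001 (21 bits)


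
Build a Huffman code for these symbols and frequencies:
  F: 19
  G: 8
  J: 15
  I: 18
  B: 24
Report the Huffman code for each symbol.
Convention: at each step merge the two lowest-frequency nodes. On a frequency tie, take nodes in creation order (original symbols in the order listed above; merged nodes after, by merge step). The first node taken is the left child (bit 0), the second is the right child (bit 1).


Huffman tree construction:
Step 1: Merge G(8) + J(15) = 23
Step 2: Merge I(18) + F(19) = 37
Step 3: Merge (G+J)(23) + B(24) = 47
Step 4: Merge (I+F)(37) + ((G+J)+B)(47) = 84
Read each symbol's code off the tree from the root (left child = 0, right child = 1).

Codes:
  F: 01 (length 2)
  G: 100 (length 3)
  J: 101 (length 3)
  I: 00 (length 2)
  B: 11 (length 2)
Average code length: 191/84 = 2.2738 bits/symbol


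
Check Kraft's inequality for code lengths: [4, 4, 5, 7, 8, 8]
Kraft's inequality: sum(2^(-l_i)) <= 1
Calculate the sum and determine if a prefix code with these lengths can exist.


Sum = 2^(-4) + 2^(-4) + 2^(-5) + 2^(-7) + 2^(-8) + 2^(-8)
    = 0.0625 + 0.0625 + 0.03125 + 0.0078125 + 0.00390625 + 0.00390625
    = 44/256 = 0.171875
Since 0.171875 <= 1, Kraft's inequality IS satisfied.
A prefix code with these lengths CAN exist.

Kraft sum = 0.171875. Satisfied.


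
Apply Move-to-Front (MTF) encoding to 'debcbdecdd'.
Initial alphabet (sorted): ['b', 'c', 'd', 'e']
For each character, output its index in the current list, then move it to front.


MTF encoding:
'd': index 2 in ['b', 'c', 'd', 'e'] -> ['d', 'b', 'c', 'e']
'e': index 3 in ['d', 'b', 'c', 'e'] -> ['e', 'd', 'b', 'c']
'b': index 2 in ['e', 'd', 'b', 'c'] -> ['b', 'e', 'd', 'c']
'c': index 3 in ['b', 'e', 'd', 'c'] -> ['c', 'b', 'e', 'd']
'b': index 1 in ['c', 'b', 'e', 'd'] -> ['b', 'c', 'e', 'd']
'd': index 3 in ['b', 'c', 'e', 'd'] -> ['d', 'b', 'c', 'e']
'e': index 3 in ['d', 'b', 'c', 'e'] -> ['e', 'd', 'b', 'c']
'c': index 3 in ['e', 'd', 'b', 'c'] -> ['c', 'e', 'd', 'b']
'd': index 2 in ['c', 'e', 'd', 'b'] -> ['d', 'c', 'e', 'b']
'd': index 0 in ['d', 'c', 'e', 'b'] -> ['d', 'c', 'e', 'b']


Output: [2, 3, 2, 3, 1, 3, 3, 3, 2, 0]


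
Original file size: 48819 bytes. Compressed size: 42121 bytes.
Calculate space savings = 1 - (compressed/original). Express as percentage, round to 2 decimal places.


ratio = compressed/original = 42121/48819 = 0.862799
savings = 1 - ratio = 1 - 0.862799 = 0.137201
as a percentage: 0.137201 * 100 = 13.72%

Space savings = 1 - 42121/48819 = 13.72%


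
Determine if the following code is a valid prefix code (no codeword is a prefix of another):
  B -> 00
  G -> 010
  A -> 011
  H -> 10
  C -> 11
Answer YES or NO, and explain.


Checking each pair (does one codeword prefix another?):
  B='00' vs G='010': no prefix
  B='00' vs A='011': no prefix
  B='00' vs H='10': no prefix
  B='00' vs C='11': no prefix
  G='010' vs B='00': no prefix
  G='010' vs A='011': no prefix
  G='010' vs H='10': no prefix
  G='010' vs C='11': no prefix
  A='011' vs B='00': no prefix
  A='011' vs G='010': no prefix
  A='011' vs H='10': no prefix
  A='011' vs C='11': no prefix
  H='10' vs B='00': no prefix
  H='10' vs G='010': no prefix
  H='10' vs A='011': no prefix
  H='10' vs C='11': no prefix
  C='11' vs B='00': no prefix
  C='11' vs G='010': no prefix
  C='11' vs A='011': no prefix
  C='11' vs H='10': no prefix
No violation found over all pairs.

YES -- this is a valid prefix code. No codeword is a prefix of any other codeword.


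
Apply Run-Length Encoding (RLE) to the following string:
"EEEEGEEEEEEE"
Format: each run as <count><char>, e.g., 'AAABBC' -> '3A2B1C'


Scanning runs left to right:
  i=0: run of 'E' x 4 -> '4E'
  i=4: run of 'G' x 1 -> '1G'
  i=5: run of 'E' x 7 -> '7E'

RLE = 4E1G7E


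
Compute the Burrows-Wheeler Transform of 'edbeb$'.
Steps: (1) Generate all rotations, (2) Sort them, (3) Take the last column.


Rotations (sorted):
  0: $edbeb -> last char: b
  1: b$edbe -> last char: e
  2: beb$ed -> last char: d
  3: dbeb$e -> last char: e
  4: eb$edb -> last char: b
  5: edbeb$ -> last char: $


BWT = bedeb$


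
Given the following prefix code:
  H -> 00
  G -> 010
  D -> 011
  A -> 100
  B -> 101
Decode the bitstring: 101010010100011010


Decoding step by step:
Bits 101 -> B
Bits 010 -> G
Bits 010 -> G
Bits 100 -> A
Bits 011 -> D
Bits 010 -> G


Decoded message: BGGADG


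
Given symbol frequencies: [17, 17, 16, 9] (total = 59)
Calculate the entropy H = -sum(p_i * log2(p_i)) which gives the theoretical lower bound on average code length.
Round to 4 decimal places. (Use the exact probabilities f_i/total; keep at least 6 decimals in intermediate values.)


Per-symbol terms -p_i * log2(p_i) with p_i = f_i/59:
  p = 17/59 = 0.288136: log2(p) = -1.795180, -p*log2(p) = 0.517255
  p = 17/59 = 0.288136: log2(p) = -1.795180, -p*log2(p) = 0.517255
  p = 16/59 = 0.271186: log2(p) = -1.882643, -p*log2(p) = 0.510547
  p = 9/59 = 0.152542: log2(p) = -2.712718, -p*log2(p) = 0.413804
H = 0.517255 + 0.517255 + 0.510547 + 0.413804 = 1.958861

H = 1.9589 bits/symbol


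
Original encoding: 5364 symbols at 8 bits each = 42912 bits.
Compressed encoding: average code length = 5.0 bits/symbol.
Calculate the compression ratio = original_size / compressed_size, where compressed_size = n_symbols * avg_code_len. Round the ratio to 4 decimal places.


original_size = n_symbols * orig_bits = 5364 * 8 = 42912 bits
compressed_size = n_symbols * avg_code_len = 5364 * 5.0 = 26820.0 bits
ratio = original_size / compressed_size = 42912 / 26820.0 = 1.6

Compression ratio = 1.6


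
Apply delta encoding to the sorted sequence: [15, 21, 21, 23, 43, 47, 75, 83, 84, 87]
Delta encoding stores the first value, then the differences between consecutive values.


First value: 15
Deltas:
  21 - 15 = 6
  21 - 21 = 0
  23 - 21 = 2
  43 - 23 = 20
  47 - 43 = 4
  75 - 47 = 28
  83 - 75 = 8
  84 - 83 = 1
  87 - 84 = 3


Delta encoded: [15, 6, 0, 2, 20, 4, 28, 8, 1, 3]


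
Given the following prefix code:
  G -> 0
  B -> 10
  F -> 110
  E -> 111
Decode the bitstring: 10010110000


Decoding step by step:
Bits 10 -> B
Bits 0 -> G
Bits 10 -> B
Bits 110 -> F
Bits 0 -> G
Bits 0 -> G
Bits 0 -> G


Decoded message: BGBFGGG


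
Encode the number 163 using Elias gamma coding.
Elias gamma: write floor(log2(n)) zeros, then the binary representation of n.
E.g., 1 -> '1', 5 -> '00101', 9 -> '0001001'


num_bits = floor(log2(163)) + 1 = 8
leading_zeros = num_bits - 1 = 7
binary(163) = 10100011

Elias gamma(163) = '0000000' + '10100011' = 000000010100011 (15 bits)


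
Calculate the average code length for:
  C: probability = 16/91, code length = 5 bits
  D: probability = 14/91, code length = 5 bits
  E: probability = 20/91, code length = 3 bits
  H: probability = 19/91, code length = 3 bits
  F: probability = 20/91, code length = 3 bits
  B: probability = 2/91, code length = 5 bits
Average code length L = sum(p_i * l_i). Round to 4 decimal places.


Weighted contributions p_i * l_i:
  C: (16/91) * 5 = 80/91
  D: (14/91) * 5 = 70/91
  E: (20/91) * 3 = 60/91
  H: (19/91) * 3 = 57/91
  F: (20/91) * 3 = 60/91
  B: (2/91) * 5 = 10/91
Sum = (80 + 70 + 60 + 57 + 60 + 10)/91 = 337/91

L = 337/91 = 3.7033 bits/symbol


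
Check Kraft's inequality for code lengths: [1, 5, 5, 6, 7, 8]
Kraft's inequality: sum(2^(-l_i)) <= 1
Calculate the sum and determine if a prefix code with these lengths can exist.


Sum = 2^(-1) + 2^(-5) + 2^(-5) + 2^(-6) + 2^(-7) + 2^(-8)
    = 0.5 + 0.03125 + 0.03125 + 0.015625 + 0.0078125 + 0.00390625
    = 151/256 = 0.58984375
Since 0.58984375 <= 1, Kraft's inequality IS satisfied.
A prefix code with these lengths CAN exist.

Kraft sum = 0.58984375. Satisfied.


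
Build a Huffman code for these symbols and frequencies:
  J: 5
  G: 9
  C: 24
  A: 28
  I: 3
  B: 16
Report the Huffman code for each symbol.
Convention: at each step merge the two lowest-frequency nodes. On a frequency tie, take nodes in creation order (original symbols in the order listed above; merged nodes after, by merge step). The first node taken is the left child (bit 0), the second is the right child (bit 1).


Huffman tree construction:
Step 1: Merge I(3) + J(5) = 8
Step 2: Merge (I+J)(8) + G(9) = 17
Step 3: Merge B(16) + ((I+J)+G)(17) = 33
Step 4: Merge C(24) + A(28) = 52
Step 5: Merge (B+((I+J)+G))(33) + (C+A)(52) = 85
Read each symbol's code off the tree from the root (left child = 0, right child = 1).

Codes:
  J: 0101 (length 4)
  G: 011 (length 3)
  C: 10 (length 2)
  A: 11 (length 2)
  I: 0100 (length 4)
  B: 00 (length 2)
Average code length: 195/85 = 2.2941 bits/symbol


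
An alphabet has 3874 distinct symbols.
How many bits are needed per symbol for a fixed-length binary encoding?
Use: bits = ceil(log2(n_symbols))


log2(3874) = 11.9196
Bracket: 2^11 = 2048 < 3874 <= 2^12 = 4096
So ceil(log2(3874)) = 12

bits = ceil(log2(3874)) = ceil(11.9196) = 12 bits


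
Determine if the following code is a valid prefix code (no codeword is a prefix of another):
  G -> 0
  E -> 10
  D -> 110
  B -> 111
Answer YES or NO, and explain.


Checking each pair (does one codeword prefix another?):
  G='0' vs E='10': no prefix
  G='0' vs D='110': no prefix
  G='0' vs B='111': no prefix
  E='10' vs G='0': no prefix
  E='10' vs D='110': no prefix
  E='10' vs B='111': no prefix
  D='110' vs G='0': no prefix
  D='110' vs E='10': no prefix
  D='110' vs B='111': no prefix
  B='111' vs G='0': no prefix
  B='111' vs E='10': no prefix
  B='111' vs D='110': no prefix
No violation found over all pairs.

YES -- this is a valid prefix code. No codeword is a prefix of any other codeword.


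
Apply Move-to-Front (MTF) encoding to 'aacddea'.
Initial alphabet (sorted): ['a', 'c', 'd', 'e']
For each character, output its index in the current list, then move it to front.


MTF encoding:
'a': index 0 in ['a', 'c', 'd', 'e'] -> ['a', 'c', 'd', 'e']
'a': index 0 in ['a', 'c', 'd', 'e'] -> ['a', 'c', 'd', 'e']
'c': index 1 in ['a', 'c', 'd', 'e'] -> ['c', 'a', 'd', 'e']
'd': index 2 in ['c', 'a', 'd', 'e'] -> ['d', 'c', 'a', 'e']
'd': index 0 in ['d', 'c', 'a', 'e'] -> ['d', 'c', 'a', 'e']
'e': index 3 in ['d', 'c', 'a', 'e'] -> ['e', 'd', 'c', 'a']
'a': index 3 in ['e', 'd', 'c', 'a'] -> ['a', 'e', 'd', 'c']


Output: [0, 0, 1, 2, 0, 3, 3]


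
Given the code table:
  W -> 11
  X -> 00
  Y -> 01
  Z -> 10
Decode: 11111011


Decoding:
11 -> W
11 -> W
10 -> Z
11 -> W


Result: WWZW


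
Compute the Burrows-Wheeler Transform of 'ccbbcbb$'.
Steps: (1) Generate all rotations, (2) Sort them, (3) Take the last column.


Rotations (sorted):
  0: $ccbbcbb -> last char: b
  1: b$ccbbcb -> last char: b
  2: bb$ccbbc -> last char: c
  3: bbcbb$cc -> last char: c
  4: bcbb$ccb -> last char: b
  5: cbb$ccbb -> last char: b
  6: cbbcbb$c -> last char: c
  7: ccbbcbb$ -> last char: $


BWT = bbccbbc$


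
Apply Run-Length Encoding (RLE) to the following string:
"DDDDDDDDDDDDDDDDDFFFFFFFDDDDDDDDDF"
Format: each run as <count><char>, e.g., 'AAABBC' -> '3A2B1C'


Scanning runs left to right:
  i=0: run of 'D' x 17 -> '17D'
  i=17: run of 'F' x 7 -> '7F'
  i=24: run of 'D' x 9 -> '9D'
  i=33: run of 'F' x 1 -> '1F'

RLE = 17D7F9D1F


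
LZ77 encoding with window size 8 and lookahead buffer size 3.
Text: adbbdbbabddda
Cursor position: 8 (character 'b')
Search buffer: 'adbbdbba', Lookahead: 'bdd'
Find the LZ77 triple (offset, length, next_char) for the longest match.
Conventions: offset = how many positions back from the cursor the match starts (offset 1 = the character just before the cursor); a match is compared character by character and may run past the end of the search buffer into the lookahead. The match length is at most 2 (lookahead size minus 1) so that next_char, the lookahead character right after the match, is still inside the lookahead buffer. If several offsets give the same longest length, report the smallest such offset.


Try each offset into the search buffer:
  offset=1 (pos 7, char 'a'): match length 0
  offset=2 (pos 6, char 'b'): match length 1
  offset=3 (pos 5, char 'b'): match length 1
  offset=4 (pos 4, char 'd'): match length 0
  offset=5 (pos 3, char 'b'): match length 2
  offset=6 (pos 2, char 'b'): match length 1
  offset=7 (pos 1, char 'd'): match length 0
  offset=8 (pos 0, char 'a'): match length 0
Longest match has length 2 at offset 5.
next_char = character at position 8 + 2 = 10 -> 'd'

Best match: offset=5, length=2 (matching 'bd' starting at position 3)
LZ77 triple: (5, 2, 'd')


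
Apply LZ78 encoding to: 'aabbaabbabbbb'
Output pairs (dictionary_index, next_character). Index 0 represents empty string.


LZ78 encoding steps:
Dictionary: {0: ''}
Step 1: w='' (idx 0), next='a' -> output (0, 'a'), add 'a' as idx 1
Step 2: w='a' (idx 1), next='b' -> output (1, 'b'), add 'ab' as idx 2
Step 3: w='' (idx 0), next='b' -> output (0, 'b'), add 'b' as idx 3
Step 4: w='a' (idx 1), next='a' -> output (1, 'a'), add 'aa' as idx 4
Step 5: w='b' (idx 3), next='b' -> output (3, 'b'), add 'bb' as idx 5
Step 6: w='ab' (idx 2), next='b' -> output (2, 'b'), add 'abb' as idx 6
Step 7: w='bb' (idx 5), end of input -> output (5, '')


Encoded: [(0, 'a'), (1, 'b'), (0, 'b'), (1, 'a'), (3, 'b'), (2, 'b'), (5, '')]


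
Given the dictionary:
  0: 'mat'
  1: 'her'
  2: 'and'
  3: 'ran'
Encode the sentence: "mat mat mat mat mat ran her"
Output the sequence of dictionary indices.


Look up each word in the dictionary:
  'mat' -> 0
  'mat' -> 0
  'mat' -> 0
  'mat' -> 0
  'mat' -> 0
  'ran' -> 3
  'her' -> 1

Encoded: [0, 0, 0, 0, 0, 3, 1]


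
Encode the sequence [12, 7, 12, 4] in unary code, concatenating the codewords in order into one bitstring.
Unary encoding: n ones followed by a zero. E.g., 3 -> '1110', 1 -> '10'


Encode each number as n ones followed by a terminating 0:
  12 -> 1111111111110 (13 bits)
  7 -> 11111110 (8 bits)
  12 -> 1111111111110 (13 bits)
  4 -> 11110 (5 bits)
Total length = 13 + 8 + 13 + 5 = 39 bits.

Unary([12, 7, 12, 4]) = 111111111111011111110111111111111011110 (39 bits)


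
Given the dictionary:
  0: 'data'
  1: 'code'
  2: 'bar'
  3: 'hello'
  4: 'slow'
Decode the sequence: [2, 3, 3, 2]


Look up each index in the dictionary:
  2 -> 'bar'
  3 -> 'hello'
  3 -> 'hello'
  2 -> 'bar'

Decoded: "bar hello hello bar"


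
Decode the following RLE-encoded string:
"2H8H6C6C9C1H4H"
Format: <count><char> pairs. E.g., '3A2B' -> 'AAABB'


Expanding each <count><char> pair:
  2H -> 'HH'
  8H -> 'HHHHHHHH'
  6C -> 'CCCCCC'
  6C -> 'CCCCCC'
  9C -> 'CCCCCCCCC'
  1H -> 'H'
  4H -> 'HHHH'

Decoded = HHHHHHHHHHCCCCCCCCCCCCCCCCCCCCCHHHHH


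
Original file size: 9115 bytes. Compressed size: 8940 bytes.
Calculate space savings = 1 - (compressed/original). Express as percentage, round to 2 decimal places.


ratio = compressed/original = 8940/9115 = 0.980801
savings = 1 - ratio = 1 - 0.980801 = 0.019199
as a percentage: 0.019199 * 100 = 1.92%

Space savings = 1 - 8940/9115 = 1.92%


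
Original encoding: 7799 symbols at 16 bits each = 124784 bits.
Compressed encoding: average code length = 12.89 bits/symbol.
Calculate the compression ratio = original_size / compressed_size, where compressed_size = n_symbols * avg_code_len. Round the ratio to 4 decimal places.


original_size = n_symbols * orig_bits = 7799 * 16 = 124784 bits
compressed_size = n_symbols * avg_code_len = 7799 * 12.89 = 100529.11 bits
ratio = original_size / compressed_size = 124784 / 100529.11 = 1.2413

Compression ratio = 1.2413


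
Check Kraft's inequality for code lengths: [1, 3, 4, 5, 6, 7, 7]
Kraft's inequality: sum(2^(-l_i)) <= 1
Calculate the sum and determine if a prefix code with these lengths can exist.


Sum = 2^(-1) + 2^(-3) + 2^(-4) + 2^(-5) + 2^(-6) + 2^(-7) + 2^(-7)
    = 0.5 + 0.125 + 0.0625 + 0.03125 + 0.015625 + 0.0078125 + 0.0078125
    = 96/128 = 0.75
Since 0.75 <= 1, Kraft's inequality IS satisfied.
A prefix code with these lengths CAN exist.

Kraft sum = 0.75. Satisfied.


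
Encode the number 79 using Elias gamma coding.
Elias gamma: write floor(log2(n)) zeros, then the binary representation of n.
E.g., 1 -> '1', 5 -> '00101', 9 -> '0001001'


num_bits = floor(log2(79)) + 1 = 7
leading_zeros = num_bits - 1 = 6
binary(79) = 1001111

Elias gamma(79) = '000000' + '1001111' = 0000001001111 (13 bits)


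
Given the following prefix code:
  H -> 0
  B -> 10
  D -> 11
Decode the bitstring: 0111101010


Decoding step by step:
Bits 0 -> H
Bits 11 -> D
Bits 11 -> D
Bits 0 -> H
Bits 10 -> B
Bits 10 -> B


Decoded message: HDDHBB


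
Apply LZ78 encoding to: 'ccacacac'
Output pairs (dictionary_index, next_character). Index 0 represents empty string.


LZ78 encoding steps:
Dictionary: {0: ''}
Step 1: w='' (idx 0), next='c' -> output (0, 'c'), add 'c' as idx 1
Step 2: w='c' (idx 1), next='a' -> output (1, 'a'), add 'ca' as idx 2
Step 3: w='ca' (idx 2), next='c' -> output (2, 'c'), add 'cac' as idx 3
Step 4: w='' (idx 0), next='a' -> output (0, 'a'), add 'a' as idx 4
Step 5: w='c' (idx 1), end of input -> output (1, '')


Encoded: [(0, 'c'), (1, 'a'), (2, 'c'), (0, 'a'), (1, '')]


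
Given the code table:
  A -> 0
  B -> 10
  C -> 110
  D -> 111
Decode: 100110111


Decoding:
10 -> B
0 -> A
110 -> C
111 -> D


Result: BACD


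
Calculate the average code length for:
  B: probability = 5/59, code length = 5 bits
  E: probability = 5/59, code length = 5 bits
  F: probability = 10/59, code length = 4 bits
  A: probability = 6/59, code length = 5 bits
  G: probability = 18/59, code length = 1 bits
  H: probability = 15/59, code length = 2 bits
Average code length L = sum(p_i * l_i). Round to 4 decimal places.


Weighted contributions p_i * l_i:
  B: (5/59) * 5 = 25/59
  E: (5/59) * 5 = 25/59
  F: (10/59) * 4 = 40/59
  A: (6/59) * 5 = 30/59
  G: (18/59) * 1 = 18/59
  H: (15/59) * 2 = 30/59
Sum = (25 + 25 + 40 + 30 + 18 + 30)/59 = 168/59

L = 168/59 = 2.8475 bits/symbol


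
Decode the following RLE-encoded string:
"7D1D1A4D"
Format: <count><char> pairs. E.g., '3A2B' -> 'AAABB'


Expanding each <count><char> pair:
  7D -> 'DDDDDDD'
  1D -> 'D'
  1A -> 'A'
  4D -> 'DDDD'

Decoded = DDDDDDDDADDDD


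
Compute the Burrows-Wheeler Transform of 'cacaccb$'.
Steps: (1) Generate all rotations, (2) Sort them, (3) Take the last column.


Rotations (sorted):
  0: $cacaccb -> last char: b
  1: acaccb$c -> last char: c
  2: accb$cac -> last char: c
  3: b$cacacc -> last char: c
  4: cacaccb$ -> last char: $
  5: caccb$ca -> last char: a
  6: cb$cacac -> last char: c
  7: ccb$caca -> last char: a


BWT = bccc$aca


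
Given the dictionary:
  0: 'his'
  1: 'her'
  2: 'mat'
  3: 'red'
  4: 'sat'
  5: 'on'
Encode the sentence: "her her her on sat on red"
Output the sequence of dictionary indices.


Look up each word in the dictionary:
  'her' -> 1
  'her' -> 1
  'her' -> 1
  'on' -> 5
  'sat' -> 4
  'on' -> 5
  'red' -> 3

Encoded: [1, 1, 1, 5, 4, 5, 3]


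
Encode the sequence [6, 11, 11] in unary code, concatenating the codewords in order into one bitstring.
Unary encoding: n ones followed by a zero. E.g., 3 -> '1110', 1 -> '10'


Encode each number as n ones followed by a terminating 0:
  6 -> 1111110 (7 bits)
  11 -> 111111111110 (12 bits)
  11 -> 111111111110 (12 bits)
Total length = 7 + 12 + 12 = 31 bits.

Unary([6, 11, 11]) = 1111110111111111110111111111110 (31 bits)


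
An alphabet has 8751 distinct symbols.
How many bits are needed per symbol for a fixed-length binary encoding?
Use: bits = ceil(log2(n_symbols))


log2(8751) = 13.0952
Bracket: 2^13 = 8192 < 8751 <= 2^14 = 16384
So ceil(log2(8751)) = 14

bits = ceil(log2(8751)) = ceil(13.0952) = 14 bits


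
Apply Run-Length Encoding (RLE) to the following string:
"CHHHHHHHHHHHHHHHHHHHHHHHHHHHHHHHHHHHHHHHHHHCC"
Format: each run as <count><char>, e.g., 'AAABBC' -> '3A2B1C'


Scanning runs left to right:
  i=0: run of 'C' x 1 -> '1C'
  i=1: run of 'H' x 42 -> '42H'
  i=43: run of 'C' x 2 -> '2C'

RLE = 1C42H2C


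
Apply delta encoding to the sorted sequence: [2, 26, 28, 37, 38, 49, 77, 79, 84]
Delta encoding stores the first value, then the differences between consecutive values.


First value: 2
Deltas:
  26 - 2 = 24
  28 - 26 = 2
  37 - 28 = 9
  38 - 37 = 1
  49 - 38 = 11
  77 - 49 = 28
  79 - 77 = 2
  84 - 79 = 5


Delta encoded: [2, 24, 2, 9, 1, 11, 28, 2, 5]


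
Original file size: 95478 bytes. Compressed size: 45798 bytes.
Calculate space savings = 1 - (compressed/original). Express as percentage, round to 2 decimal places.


ratio = compressed/original = 45798/95478 = 0.479671
savings = 1 - ratio = 1 - 0.479671 = 0.520329
as a percentage: 0.520329 * 100 = 52.03%

Space savings = 1 - 45798/95478 = 52.03%


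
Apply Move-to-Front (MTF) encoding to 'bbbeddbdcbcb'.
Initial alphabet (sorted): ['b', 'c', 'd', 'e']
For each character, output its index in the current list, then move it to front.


MTF encoding:
'b': index 0 in ['b', 'c', 'd', 'e'] -> ['b', 'c', 'd', 'e']
'b': index 0 in ['b', 'c', 'd', 'e'] -> ['b', 'c', 'd', 'e']
'b': index 0 in ['b', 'c', 'd', 'e'] -> ['b', 'c', 'd', 'e']
'e': index 3 in ['b', 'c', 'd', 'e'] -> ['e', 'b', 'c', 'd']
'd': index 3 in ['e', 'b', 'c', 'd'] -> ['d', 'e', 'b', 'c']
'd': index 0 in ['d', 'e', 'b', 'c'] -> ['d', 'e', 'b', 'c']
'b': index 2 in ['d', 'e', 'b', 'c'] -> ['b', 'd', 'e', 'c']
'd': index 1 in ['b', 'd', 'e', 'c'] -> ['d', 'b', 'e', 'c']
'c': index 3 in ['d', 'b', 'e', 'c'] -> ['c', 'd', 'b', 'e']
'b': index 2 in ['c', 'd', 'b', 'e'] -> ['b', 'c', 'd', 'e']
'c': index 1 in ['b', 'c', 'd', 'e'] -> ['c', 'b', 'd', 'e']
'b': index 1 in ['c', 'b', 'd', 'e'] -> ['b', 'c', 'd', 'e']


Output: [0, 0, 0, 3, 3, 0, 2, 1, 3, 2, 1, 1]


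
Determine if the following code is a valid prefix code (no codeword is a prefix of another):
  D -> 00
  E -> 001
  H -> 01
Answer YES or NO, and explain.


Checking each pair (does one codeword prefix another?):
  D='00' vs E='001': prefix -- VIOLATION

NO -- this is NOT a valid prefix code. D (00) is a prefix of E (001).


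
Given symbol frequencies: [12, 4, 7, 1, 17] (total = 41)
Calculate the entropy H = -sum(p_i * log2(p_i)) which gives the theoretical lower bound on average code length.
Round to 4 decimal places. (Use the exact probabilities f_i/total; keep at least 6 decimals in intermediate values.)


Per-symbol terms -p_i * log2(p_i) with p_i = f_i/41:
  p = 12/41 = 0.292683: log2(p) = -1.772590, -p*log2(p) = 0.518807
  p = 4/41 = 0.097561: log2(p) = -3.357552, -p*log2(p) = 0.327566
  p = 7/41 = 0.170732: log2(p) = -2.550197, -p*log2(p) = 0.435400
  p = 1/41 = 0.024390: log2(p) = -5.357552, -p*log2(p) = 0.130672
  p = 17/41 = 0.414634: log2(p) = -1.270089, -p*log2(p) = 0.526622
H = 0.518807 + 0.327566 + 0.435400 + 0.130672 + 0.526622 = 1.939067

H = 1.9391 bits/symbol


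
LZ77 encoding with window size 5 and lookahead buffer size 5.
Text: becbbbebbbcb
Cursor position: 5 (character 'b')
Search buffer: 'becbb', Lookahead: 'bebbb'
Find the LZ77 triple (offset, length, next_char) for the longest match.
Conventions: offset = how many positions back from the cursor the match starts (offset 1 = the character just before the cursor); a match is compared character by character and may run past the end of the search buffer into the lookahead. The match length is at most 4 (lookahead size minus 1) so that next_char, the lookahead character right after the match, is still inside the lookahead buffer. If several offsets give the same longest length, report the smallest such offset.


Try each offset into the search buffer:
  offset=1 (pos 4, char 'b'): match length 1
  offset=2 (pos 3, char 'b'): match length 1
  offset=3 (pos 2, char 'c'): match length 0
  offset=4 (pos 1, char 'e'): match length 0
  offset=5 (pos 0, char 'b'): match length 2
Longest match has length 2 at offset 5.
next_char = character at position 5 + 2 = 7 -> 'b'

Best match: offset=5, length=2 (matching 'be' starting at position 0)
LZ77 triple: (5, 2, 'b')


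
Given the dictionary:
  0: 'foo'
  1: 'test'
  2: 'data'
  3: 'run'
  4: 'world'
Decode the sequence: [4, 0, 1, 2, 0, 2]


Look up each index in the dictionary:
  4 -> 'world'
  0 -> 'foo'
  1 -> 'test'
  2 -> 'data'
  0 -> 'foo'
  2 -> 'data'

Decoded: "world foo test data foo data"


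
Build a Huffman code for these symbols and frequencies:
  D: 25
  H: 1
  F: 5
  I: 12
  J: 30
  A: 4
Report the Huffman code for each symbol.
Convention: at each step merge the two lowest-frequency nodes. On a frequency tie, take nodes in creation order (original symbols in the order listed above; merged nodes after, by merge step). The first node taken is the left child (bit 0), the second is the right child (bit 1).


Huffman tree construction:
Step 1: Merge H(1) + A(4) = 5
Step 2: Merge F(5) + (H+A)(5) = 10
Step 3: Merge (F+(H+A))(10) + I(12) = 22
Step 4: Merge ((F+(H+A))+I)(22) + D(25) = 47
Step 5: Merge J(30) + (((F+(H+A))+I)+D)(47) = 77
Read each symbol's code off the tree from the root (left child = 0, right child = 1).

Codes:
  D: 11 (length 2)
  H: 10010 (length 5)
  F: 1000 (length 4)
  I: 101 (length 3)
  J: 0 (length 1)
  A: 10011 (length 5)
Average code length: 161/77 = 2.0909 bits/symbol


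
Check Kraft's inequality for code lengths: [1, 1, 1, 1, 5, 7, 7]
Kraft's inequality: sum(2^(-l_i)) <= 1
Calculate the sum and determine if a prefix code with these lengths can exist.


Sum = 2^(-1) + 2^(-1) + 2^(-1) + 2^(-1) + 2^(-5) + 2^(-7) + 2^(-7)
    = 0.5 + 0.5 + 0.5 + 0.5 + 0.03125 + 0.0078125 + 0.0078125
    = 262/128 = 2.046875
Since 2.046875 > 1, Kraft's inequality is NOT satisfied.
A prefix code with these lengths CANNOT exist.

Kraft sum = 2.046875. Not satisfied.


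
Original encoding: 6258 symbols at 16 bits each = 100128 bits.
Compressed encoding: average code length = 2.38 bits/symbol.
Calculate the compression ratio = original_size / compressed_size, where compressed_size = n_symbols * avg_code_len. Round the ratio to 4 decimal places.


original_size = n_symbols * orig_bits = 6258 * 16 = 100128 bits
compressed_size = n_symbols * avg_code_len = 6258 * 2.38 = 14894.04 bits
ratio = original_size / compressed_size = 100128 / 14894.04 = 6.7227

Compression ratio = 6.7227


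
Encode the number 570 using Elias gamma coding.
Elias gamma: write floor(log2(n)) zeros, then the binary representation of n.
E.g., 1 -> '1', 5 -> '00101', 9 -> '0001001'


num_bits = floor(log2(570)) + 1 = 10
leading_zeros = num_bits - 1 = 9
binary(570) = 1000111010

Elias gamma(570) = '000000000' + '1000111010' = 0000000001000111010 (19 bits)


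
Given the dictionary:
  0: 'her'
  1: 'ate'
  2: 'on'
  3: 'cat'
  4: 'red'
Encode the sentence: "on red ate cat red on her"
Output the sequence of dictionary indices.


Look up each word in the dictionary:
  'on' -> 2
  'red' -> 4
  'ate' -> 1
  'cat' -> 3
  'red' -> 4
  'on' -> 2
  'her' -> 0

Encoded: [2, 4, 1, 3, 4, 2, 0]


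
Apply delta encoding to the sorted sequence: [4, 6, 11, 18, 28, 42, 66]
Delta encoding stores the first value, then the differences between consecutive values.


First value: 4
Deltas:
  6 - 4 = 2
  11 - 6 = 5
  18 - 11 = 7
  28 - 18 = 10
  42 - 28 = 14
  66 - 42 = 24


Delta encoded: [4, 2, 5, 7, 10, 14, 24]


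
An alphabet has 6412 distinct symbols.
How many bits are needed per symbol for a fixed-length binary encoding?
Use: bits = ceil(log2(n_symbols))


log2(6412) = 12.6466
Bracket: 2^12 = 4096 < 6412 <= 2^13 = 8192
So ceil(log2(6412)) = 13

bits = ceil(log2(6412)) = ceil(12.6466) = 13 bits


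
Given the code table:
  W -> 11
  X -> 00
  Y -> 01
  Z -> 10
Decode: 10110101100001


Decoding:
10 -> Z
11 -> W
01 -> Y
01 -> Y
10 -> Z
00 -> X
01 -> Y


Result: ZWYYZXY


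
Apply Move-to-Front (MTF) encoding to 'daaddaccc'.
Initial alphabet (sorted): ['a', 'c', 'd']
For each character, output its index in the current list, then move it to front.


MTF encoding:
'd': index 2 in ['a', 'c', 'd'] -> ['d', 'a', 'c']
'a': index 1 in ['d', 'a', 'c'] -> ['a', 'd', 'c']
'a': index 0 in ['a', 'd', 'c'] -> ['a', 'd', 'c']
'd': index 1 in ['a', 'd', 'c'] -> ['d', 'a', 'c']
'd': index 0 in ['d', 'a', 'c'] -> ['d', 'a', 'c']
'a': index 1 in ['d', 'a', 'c'] -> ['a', 'd', 'c']
'c': index 2 in ['a', 'd', 'c'] -> ['c', 'a', 'd']
'c': index 0 in ['c', 'a', 'd'] -> ['c', 'a', 'd']
'c': index 0 in ['c', 'a', 'd'] -> ['c', 'a', 'd']


Output: [2, 1, 0, 1, 0, 1, 2, 0, 0]


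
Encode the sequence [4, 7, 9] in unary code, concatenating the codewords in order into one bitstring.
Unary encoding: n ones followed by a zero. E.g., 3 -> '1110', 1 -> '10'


Encode each number as n ones followed by a terminating 0:
  4 -> 11110 (5 bits)
  7 -> 11111110 (8 bits)
  9 -> 1111111110 (10 bits)
Total length = 5 + 8 + 10 = 23 bits.

Unary([4, 7, 9]) = 11110111111101111111110 (23 bits)


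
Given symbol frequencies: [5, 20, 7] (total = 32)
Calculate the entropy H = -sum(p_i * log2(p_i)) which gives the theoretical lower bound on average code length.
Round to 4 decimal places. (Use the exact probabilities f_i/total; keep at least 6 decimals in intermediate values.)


Per-symbol terms -p_i * log2(p_i) with p_i = f_i/32:
  p = 5/32 = 0.156250: log2(p) = -2.678072, -p*log2(p) = 0.418449
  p = 20/32 = 0.625000: log2(p) = -0.678072, -p*log2(p) = 0.423795
  p = 7/32 = 0.218750: log2(p) = -2.192645, -p*log2(p) = 0.479641
H = 0.418449 + 0.423795 + 0.479641 = 1.321885

H = 1.3219 bits/symbol


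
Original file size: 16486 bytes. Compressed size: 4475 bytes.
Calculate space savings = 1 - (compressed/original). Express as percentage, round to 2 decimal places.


ratio = compressed/original = 4475/16486 = 0.271442
savings = 1 - ratio = 1 - 0.271442 = 0.728558
as a percentage: 0.728558 * 100 = 72.86%

Space savings = 1 - 4475/16486 = 72.86%


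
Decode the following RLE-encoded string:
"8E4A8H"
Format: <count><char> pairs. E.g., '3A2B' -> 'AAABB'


Expanding each <count><char> pair:
  8E -> 'EEEEEEEE'
  4A -> 'AAAA'
  8H -> 'HHHHHHHH'

Decoded = EEEEEEEEAAAAHHHHHHHH


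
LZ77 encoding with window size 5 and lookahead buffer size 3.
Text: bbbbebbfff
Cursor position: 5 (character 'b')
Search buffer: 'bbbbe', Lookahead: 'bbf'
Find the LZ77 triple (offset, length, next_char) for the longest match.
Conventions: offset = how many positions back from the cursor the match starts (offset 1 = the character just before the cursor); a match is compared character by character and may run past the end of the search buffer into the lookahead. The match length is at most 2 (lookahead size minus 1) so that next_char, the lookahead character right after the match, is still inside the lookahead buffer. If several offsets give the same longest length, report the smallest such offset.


Try each offset into the search buffer:
  offset=1 (pos 4, char 'e'): match length 0
  offset=2 (pos 3, char 'b'): match length 1
  offset=3 (pos 2, char 'b'): match length 2
  offset=4 (pos 1, char 'b'): match length 2
  offset=5 (pos 0, char 'b'): match length 2
Longest match has length 2, found at offsets 3, 4, 5; take the smallest, offset 3.
next_char = character at position 5 + 2 = 7 -> 'f'

Best match: offset=3, length=2 (matching 'bb' starting at position 2)
LZ77 triple: (3, 2, 'f')


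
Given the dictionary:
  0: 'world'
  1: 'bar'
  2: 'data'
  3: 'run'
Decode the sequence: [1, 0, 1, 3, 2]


Look up each index in the dictionary:
  1 -> 'bar'
  0 -> 'world'
  1 -> 'bar'
  3 -> 'run'
  2 -> 'data'

Decoded: "bar world bar run data"


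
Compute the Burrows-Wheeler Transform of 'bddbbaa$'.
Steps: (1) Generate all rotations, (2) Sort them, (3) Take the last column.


Rotations (sorted):
  0: $bddbbaa -> last char: a
  1: a$bddbba -> last char: a
  2: aa$bddbb -> last char: b
  3: baa$bddb -> last char: b
  4: bbaa$bdd -> last char: d
  5: bddbbaa$ -> last char: $
  6: dbbaa$bd -> last char: d
  7: ddbbaa$b -> last char: b


BWT = aabbd$db


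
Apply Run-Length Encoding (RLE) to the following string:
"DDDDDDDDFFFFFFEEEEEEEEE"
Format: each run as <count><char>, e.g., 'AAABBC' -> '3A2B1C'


Scanning runs left to right:
  i=0: run of 'D' x 8 -> '8D'
  i=8: run of 'F' x 6 -> '6F'
  i=14: run of 'E' x 9 -> '9E'

RLE = 8D6F9E


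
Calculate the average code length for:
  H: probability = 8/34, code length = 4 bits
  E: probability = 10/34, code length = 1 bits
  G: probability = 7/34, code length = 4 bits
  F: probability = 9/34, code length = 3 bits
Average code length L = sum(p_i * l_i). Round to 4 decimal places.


Weighted contributions p_i * l_i:
  H: (8/34) * 4 = 32/34
  E: (10/34) * 1 = 10/34
  G: (7/34) * 4 = 28/34
  F: (9/34) * 3 = 27/34
Sum = (32 + 10 + 28 + 27)/34 = 97/34

L = 97/34 = 2.8529 bits/symbol


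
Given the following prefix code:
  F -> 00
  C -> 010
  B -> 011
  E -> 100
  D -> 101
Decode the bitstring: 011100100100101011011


Decoding step by step:
Bits 011 -> B
Bits 100 -> E
Bits 100 -> E
Bits 100 -> E
Bits 101 -> D
Bits 011 -> B
Bits 011 -> B


Decoded message: BEEEDBB


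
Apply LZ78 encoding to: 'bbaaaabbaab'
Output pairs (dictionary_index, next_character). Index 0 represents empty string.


LZ78 encoding steps:
Dictionary: {0: ''}
Step 1: w='' (idx 0), next='b' -> output (0, 'b'), add 'b' as idx 1
Step 2: w='b' (idx 1), next='a' -> output (1, 'a'), add 'ba' as idx 2
Step 3: w='' (idx 0), next='a' -> output (0, 'a'), add 'a' as idx 3
Step 4: w='a' (idx 3), next='a' -> output (3, 'a'), add 'aa' as idx 4
Step 5: w='b' (idx 1), next='b' -> output (1, 'b'), add 'bb' as idx 5
Step 6: w='aa' (idx 4), next='b' -> output (4, 'b'), add 'aab' as idx 6


Encoded: [(0, 'b'), (1, 'a'), (0, 'a'), (3, 'a'), (1, 'b'), (4, 'b')]


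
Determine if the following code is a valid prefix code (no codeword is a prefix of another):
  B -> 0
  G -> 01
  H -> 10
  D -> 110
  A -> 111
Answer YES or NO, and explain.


Checking each pair (does one codeword prefix another?):
  B='0' vs G='01': prefix -- VIOLATION

NO -- this is NOT a valid prefix code. B (0) is a prefix of G (01).


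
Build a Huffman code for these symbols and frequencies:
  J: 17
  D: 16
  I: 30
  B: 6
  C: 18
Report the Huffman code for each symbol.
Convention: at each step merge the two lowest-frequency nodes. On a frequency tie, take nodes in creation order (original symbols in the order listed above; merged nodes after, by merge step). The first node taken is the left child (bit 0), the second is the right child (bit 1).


Huffman tree construction:
Step 1: Merge B(6) + D(16) = 22
Step 2: Merge J(17) + C(18) = 35
Step 3: Merge (B+D)(22) + I(30) = 52
Step 4: Merge (J+C)(35) + ((B+D)+I)(52) = 87
Read each symbol's code off the tree from the root (left child = 0, right child = 1).

Codes:
  J: 00 (length 2)
  D: 101 (length 3)
  I: 11 (length 2)
  B: 100 (length 3)
  C: 01 (length 2)
Average code length: 196/87 = 2.2529 bits/symbol


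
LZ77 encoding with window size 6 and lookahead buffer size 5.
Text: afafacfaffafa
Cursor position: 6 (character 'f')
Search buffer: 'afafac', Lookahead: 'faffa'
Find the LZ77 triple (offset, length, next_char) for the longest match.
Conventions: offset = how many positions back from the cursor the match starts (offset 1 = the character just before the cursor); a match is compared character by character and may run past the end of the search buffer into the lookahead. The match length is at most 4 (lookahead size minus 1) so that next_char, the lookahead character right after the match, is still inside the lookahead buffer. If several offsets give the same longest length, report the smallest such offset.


Try each offset into the search buffer:
  offset=1 (pos 5, char 'c'): match length 0
  offset=2 (pos 4, char 'a'): match length 0
  offset=3 (pos 3, char 'f'): match length 2
  offset=4 (pos 2, char 'a'): match length 0
  offset=5 (pos 1, char 'f'): match length 3
  offset=6 (pos 0, char 'a'): match length 0
Longest match has length 3 at offset 5.
next_char = character at position 6 + 3 = 9 -> 'f'

Best match: offset=5, length=3 (matching 'faf' starting at position 1)
LZ77 triple: (5, 3, 'f')


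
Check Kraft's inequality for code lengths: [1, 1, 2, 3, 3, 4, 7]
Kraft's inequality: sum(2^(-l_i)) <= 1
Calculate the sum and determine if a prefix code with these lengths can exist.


Sum = 2^(-1) + 2^(-1) + 2^(-2) + 2^(-3) + 2^(-3) + 2^(-4) + 2^(-7)
    = 0.5 + 0.5 + 0.25 + 0.125 + 0.125 + 0.0625 + 0.0078125
    = 201/128 = 1.5703125
Since 1.5703125 > 1, Kraft's inequality is NOT satisfied.
A prefix code with these lengths CANNOT exist.

Kraft sum = 1.5703125. Not satisfied.


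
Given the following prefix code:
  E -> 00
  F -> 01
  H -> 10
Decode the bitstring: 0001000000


Decoding step by step:
Bits 00 -> E
Bits 01 -> F
Bits 00 -> E
Bits 00 -> E
Bits 00 -> E


Decoded message: EFEEE


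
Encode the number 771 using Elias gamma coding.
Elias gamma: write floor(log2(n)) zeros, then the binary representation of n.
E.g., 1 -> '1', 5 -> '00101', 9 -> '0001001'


num_bits = floor(log2(771)) + 1 = 10
leading_zeros = num_bits - 1 = 9
binary(771) = 1100000011

Elias gamma(771) = '000000000' + '1100000011' = 0000000001100000011 (19 bits)
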